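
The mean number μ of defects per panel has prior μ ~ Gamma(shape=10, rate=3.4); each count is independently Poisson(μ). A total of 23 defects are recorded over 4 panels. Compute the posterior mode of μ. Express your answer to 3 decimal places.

Σxᵢ = 23, n = 4.
Posterior ∝ μ^9e^(−3.4μ) · μ^23e^(−4μ) = μ^32e^(−7.4μ), i.e. Gamma(shape=33, rate=7.4).
The mode of a Gamma(a, b) with a ≥ 1 (shape–rate) is (a−1)/b = 32/7.4 ≈ 4.324.

μ̂_MAP = 4.324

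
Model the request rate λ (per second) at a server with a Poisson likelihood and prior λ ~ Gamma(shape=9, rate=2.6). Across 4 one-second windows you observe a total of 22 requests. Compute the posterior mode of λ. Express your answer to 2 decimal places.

Σxᵢ = 22, n = 4.
Posterior ∝ λ^8e^(−2.6λ) · λ^22e^(−4λ) = λ^30e^(−6.6λ), i.e. Gamma(shape=31, rate=6.6).
The mode of a Gamma(a, b) with a ≥ 1 (shape–rate) is (a−1)/b = 30/6.6 ≈ 4.55.

λ̂_MAP = 4.55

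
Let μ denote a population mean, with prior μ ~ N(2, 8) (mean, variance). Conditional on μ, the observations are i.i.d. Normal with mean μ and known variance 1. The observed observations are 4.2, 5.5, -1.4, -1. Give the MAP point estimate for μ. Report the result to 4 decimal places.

μ̂_MAP = 1.8303

n = 4; x̄ = (4.2 + 5.5 + (-1.4) + (-1))/4 = 7.3/4 = 1.825.
For a Normal prior and Normal likelihood with known variance, the posterior is Normal; its mode equals its mean, the precision-weighted average.
Prior precision 1/σ₀² = 1/8 = 0.125; data precision n/σ² = 4/1 = 4.
μ̂ = (0.125·2 + 4·1.825) / (0.125 + 4) = 7.55/4.125 = 302/165 ≈ 1.8303.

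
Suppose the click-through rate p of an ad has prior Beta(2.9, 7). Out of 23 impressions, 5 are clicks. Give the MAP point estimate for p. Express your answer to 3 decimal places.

p̂_MAP = 0.223

Prior: Beta(2.9, 7).
Data: 5 successes in 23 trials. The binomial likelihood contributes p^5(1−p)^18, so the posterior is Beta(2.9+5, 7+18) = Beta(7.9, 25).
For Beta(a, b) with a, b > 1 the mode is (a−1)/(a+b−2) = 6.9/30.9 ≈ 0.223.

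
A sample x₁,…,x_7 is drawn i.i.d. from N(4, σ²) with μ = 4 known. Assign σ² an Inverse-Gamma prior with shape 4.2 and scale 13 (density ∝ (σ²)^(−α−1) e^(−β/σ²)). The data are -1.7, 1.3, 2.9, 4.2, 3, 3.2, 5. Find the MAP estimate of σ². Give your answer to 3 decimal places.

Sum of squared deviations about the known mean: SS = (-1.7−4)² + (1.3−4)² + (2.9−4)² + (4.2−4)² + (3−4)² + (3.2−4)² + (5−4)² = 43.67.
The Normal likelihood contributes (σ²)^(−n/2) exp(−SS/(2σ²)), so the posterior is Inverse-Gamma(α + n/2, β + SS/2) = Inverse-Gamma(7.7, 34.835).
The mode of Inverse-Gamma(a, b) is b/(a+1) = 34.835/8.7 ≈ 4.004.

σ̂²_MAP = 4.004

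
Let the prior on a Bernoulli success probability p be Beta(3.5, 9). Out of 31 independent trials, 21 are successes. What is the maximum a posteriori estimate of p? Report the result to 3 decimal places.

Prior: Beta(3.5, 9).
Data: 21 successes in 31 trials. The binomial likelihood contributes p^21(1−p)^10, so the posterior is Beta(3.5+21, 9+10) = Beta(24.5, 19).
For Beta(a, b) with a, b > 1 the mode is (a−1)/(a+b−2) = 23.5/41.5 ≈ 0.566.

p̂_MAP = 0.566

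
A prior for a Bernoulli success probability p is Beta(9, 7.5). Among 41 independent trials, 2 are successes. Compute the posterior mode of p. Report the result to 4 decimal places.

p̂_MAP = 0.1802

Prior: Beta(9, 7.5).
Data: 2 successes in 41 trials. The binomial likelihood contributes p^2(1−p)^39, so the posterior is Beta(9+2, 7.5+39) = Beta(11, 46.5).
For Beta(a, b) with a, b > 1 the mode is (a−1)/(a+b−2) = 10/55.5 ≈ 0.1802.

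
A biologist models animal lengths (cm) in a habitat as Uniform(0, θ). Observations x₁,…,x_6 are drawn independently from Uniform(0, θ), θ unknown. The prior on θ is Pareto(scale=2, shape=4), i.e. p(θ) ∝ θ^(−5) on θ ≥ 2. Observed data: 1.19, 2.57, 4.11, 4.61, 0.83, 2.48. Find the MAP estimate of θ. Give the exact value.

θ̂_MAP = 4.61

The Uniform(0, θ) likelihood is θ^(−n) for θ ≥ max(xᵢ), zero otherwise. Here max(xᵢ) = 4.61.
Posterior ∝ θ^(−5) · θ^(−6) = θ^(−11) on θ ≥ max(2, 4.61) = 4.61.
This density is strictly decreasing in θ, so the posterior mode lies at the lower boundary of the support.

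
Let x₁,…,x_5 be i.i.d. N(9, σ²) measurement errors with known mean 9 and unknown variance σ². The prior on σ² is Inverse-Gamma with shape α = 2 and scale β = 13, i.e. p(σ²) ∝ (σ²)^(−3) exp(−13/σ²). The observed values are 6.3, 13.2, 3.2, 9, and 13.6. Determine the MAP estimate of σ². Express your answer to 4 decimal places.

σ̂²_MAP = 9.6118

Sum of squared deviations about the known mean: SS = (6.3−9)² + (13.2−9)² + (3.2−9)² + (9−9)² + (13.6−9)² = 79.73.
The Normal likelihood contributes (σ²)^(−n/2) exp(−SS/(2σ²)), so the posterior is Inverse-Gamma(α + n/2, β + SS/2) = Inverse-Gamma(4.5, 52.865).
The mode of Inverse-Gamma(a, b) is b/(a+1) = 52.865/5.5 ≈ 9.6118.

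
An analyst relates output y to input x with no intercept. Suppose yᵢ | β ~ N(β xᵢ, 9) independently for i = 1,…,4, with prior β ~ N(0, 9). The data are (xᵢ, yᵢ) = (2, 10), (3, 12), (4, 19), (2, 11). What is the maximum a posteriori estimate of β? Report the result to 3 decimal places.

log p(β | y) = −Σ(yᵢ − βxᵢ)²/(2·9) − β²/(2·9) + const.
Setting the derivative to zero: Σxᵢ(yᵢ − βxᵢ)/9 − β/9 = 0, so β = Σxᵢyᵢ / (Σxᵢ² + σ²/τ²).
Σxᵢyᵢ = 2·10 + 3·12 + 4·19 + 2·11 = 154; Σxᵢ² = 33; σ²/τ² = 1.
β̂_MAP = 154 / (33 + 1) = 154/34 ≈ 4.529.

β̂_MAP = 4.529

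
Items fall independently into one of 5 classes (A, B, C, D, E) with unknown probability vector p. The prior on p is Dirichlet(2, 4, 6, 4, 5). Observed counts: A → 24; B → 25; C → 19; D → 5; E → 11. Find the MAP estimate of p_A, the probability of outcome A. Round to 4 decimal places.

MAP estimate of p_A = 0.2500

The posterior is Dirichlet(αᵢ + nᵢ) = Dirichlet(26, 29, 25, 9, 16).
For a Dirichlet(a₁,…,a_K) with all aᵢ > 1, the mode has j-th component (aⱼ − 1)/(Σaᵢ − K).
Here Σaᵢ = 105 and K = 5, so p_A = (26 − 1)/(105 − 5) = 25/100 ≈ 0.2500.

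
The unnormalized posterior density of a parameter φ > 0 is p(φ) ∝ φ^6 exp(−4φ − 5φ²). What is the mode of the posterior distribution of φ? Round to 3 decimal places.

ℓ'(φ) = 6/φ − 4 − 10φ. Setting this to zero and multiplying by φ: 10φ² + 4φ − 6 = 0.
φ = (−4 + √(4² + 4·10·6)) / (2·10) = (−4 + √256) / 20 = (−4 + 16)/20 = 3/5.
ℓ''(φ) = −6/φ² − 10 < 0, confirming a maximum.

φ̂_MAP = 0.600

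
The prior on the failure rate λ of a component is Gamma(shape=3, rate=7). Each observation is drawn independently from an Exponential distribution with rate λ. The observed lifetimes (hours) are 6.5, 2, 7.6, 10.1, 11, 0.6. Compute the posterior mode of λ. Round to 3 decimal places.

λ̂_MAP = 0.179

The Exponential(rate=λ) likelihood is ∝ λ^n e^(−λΣtᵢ). Here n = 6 and Σtᵢ = 6.5 + 2 + 7.6 + 10.1 + 11 + 0.6 = 37.8.
Posterior ∝ λ^2e^(−7λ) · λ^6e^(−37.8λ) = λ^8e^(−44.8λ), i.e. Gamma(9, 44.8).
Mode = (a−1)/b = 8/44.8 ≈ 0.179.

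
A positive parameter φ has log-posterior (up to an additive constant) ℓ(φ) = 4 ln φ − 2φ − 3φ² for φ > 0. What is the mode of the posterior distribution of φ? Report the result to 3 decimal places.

ℓ'(φ) = 4/φ − 2 − 6φ. Setting this to zero and multiplying by φ: 6φ² + 2φ − 4 = 0.
φ = (−2 + √(2² + 4·6·4)) / (2·6) = (−2 + √100) / 12 = (−2 + 10)/12 = 2/3.
ℓ''(φ) = −4/φ² − 6 < 0, confirming a maximum.

φ̂_MAP = 0.667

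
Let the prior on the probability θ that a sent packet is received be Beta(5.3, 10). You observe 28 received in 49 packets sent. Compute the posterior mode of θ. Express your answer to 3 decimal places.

θ̂_MAP = 0.518

Prior: Beta(5.3, 10).
Data: 28 successes in 49 trials. The binomial likelihood contributes θ^28(1−θ)^21, so the posterior is Beta(5.3+28, 10+21) = Beta(33.3, 31).
For Beta(a, b) with a, b > 1 the mode is (a−1)/(a+b−2) = 32.3/62.3 ≈ 0.518.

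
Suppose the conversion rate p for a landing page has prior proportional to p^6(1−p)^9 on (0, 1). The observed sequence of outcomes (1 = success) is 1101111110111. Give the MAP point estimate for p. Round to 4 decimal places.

p̂_MAP = 0.6071

The prior density ∝ p^6(1−p)^9 is the kernel of Beta(7, 10).
Data: 11 successes in 13 trials (from the sequence). The binomial likelihood contributes p^11(1−p)^2, so the posterior is Beta(7+11, 10+2) = Beta(18, 12).
For Beta(a, b) with a, b > 1 the mode is (a−1)/(a+b−2) = 17/28 ≈ 0.6071.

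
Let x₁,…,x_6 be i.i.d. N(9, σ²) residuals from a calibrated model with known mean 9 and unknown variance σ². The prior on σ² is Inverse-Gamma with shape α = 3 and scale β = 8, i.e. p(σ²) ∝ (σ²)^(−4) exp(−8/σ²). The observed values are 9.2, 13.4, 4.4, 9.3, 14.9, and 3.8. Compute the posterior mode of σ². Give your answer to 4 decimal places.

σ̂²_MAP = 8.4643

Sum of squared deviations about the known mean: SS = (9.2−9)² + (13.4−9)² + (4.4−9)² + (9.3−9)² + (14.9−9)² + (3.8−9)² = 102.5.
The Normal likelihood contributes (σ²)^(−n/2) exp(−SS/(2σ²)), so the posterior is Inverse-Gamma(α + n/2, β + SS/2) = Inverse-Gamma(6, 59.25).
The mode of Inverse-Gamma(a, b) is b/(a+1) = 59.25/7 ≈ 8.4643.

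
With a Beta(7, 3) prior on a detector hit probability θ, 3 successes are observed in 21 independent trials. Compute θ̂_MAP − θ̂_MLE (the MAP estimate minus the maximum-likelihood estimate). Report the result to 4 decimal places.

Posterior is Beta(10, 21); MAP = (10−1)/(31−2) = 9/29 ≈ 0.31034.
MLE ignores the prior: θ̂_MLE = k/n = 3/21 ≈ 0.14286.
Difference = 9/29 − 3/21 = 34/203 ≈ 0.1675.

MAP − MLE = 0.1675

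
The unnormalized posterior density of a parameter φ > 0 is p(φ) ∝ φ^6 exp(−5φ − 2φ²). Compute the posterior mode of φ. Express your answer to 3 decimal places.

φ̂_MAP = 0.750

ℓ'(φ) = 6/φ − 5 − 4φ. Setting this to zero and multiplying by φ: 4φ² + 5φ − 6 = 0.
φ = (−5 + √(5² + 4·4·6)) / (2·4) = (−5 + √121) / 8 = (−5 + 11)/8 = 3/4.
ℓ''(φ) = −6/φ² − 4 < 0, confirming a maximum.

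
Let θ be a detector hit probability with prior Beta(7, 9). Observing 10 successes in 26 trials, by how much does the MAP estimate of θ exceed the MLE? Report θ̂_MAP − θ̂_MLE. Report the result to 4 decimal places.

Posterior is Beta(17, 25); MAP = (17−1)/(42−2) = 16/40 ≈ 0.40000.
MLE ignores the prior: θ̂_MLE = k/n = 10/26 ≈ 0.38462.
Difference = 16/40 − 10/26 = 1/65 ≈ 0.0154.

MAP − MLE = 0.0154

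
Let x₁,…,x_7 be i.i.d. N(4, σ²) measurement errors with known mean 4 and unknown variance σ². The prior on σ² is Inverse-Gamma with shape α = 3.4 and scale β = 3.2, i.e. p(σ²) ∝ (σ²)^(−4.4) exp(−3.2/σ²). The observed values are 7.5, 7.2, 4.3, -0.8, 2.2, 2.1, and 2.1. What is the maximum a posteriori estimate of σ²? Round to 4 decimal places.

Sum of squared deviations about the known mean: SS = (7.5−4)² + (7.2−4)² + (4.3−4)² + (-0.8−4)² + (2.2−4)² + (2.1−4)² + (2.1−4)² = 56.08.
The Normal likelihood contributes (σ²)^(−n/2) exp(−SS/(2σ²)), so the posterior is Inverse-Gamma(α + n/2, β + SS/2) = Inverse-Gamma(6.9, 31.24).
The mode of Inverse-Gamma(a, b) is b/(a+1) = 31.24/7.9 ≈ 3.9544.

σ̂²_MAP = 3.9544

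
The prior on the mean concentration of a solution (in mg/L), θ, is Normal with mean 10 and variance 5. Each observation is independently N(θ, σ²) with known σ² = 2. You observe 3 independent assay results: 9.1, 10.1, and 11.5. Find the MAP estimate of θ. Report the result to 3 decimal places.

θ̂_MAP = 10.206

n = 3; x̄ = (9.1 + 10.1 + 11.5)/3 = 30.7/3 = 307/30 ≈ 10.2333.
For a Normal prior and Normal likelihood with known variance, the posterior is Normal; its mode equals its mean, the precision-weighted average.
Prior precision 1/σ₀² = 1/5 = 0.2; data precision n/σ² = 3/2 = 1.5.
θ̂ = (0.2·10 + 1.5·(307/30)) / (0.2 + 1.5) = 17.35/1.7 = 347/34 ≈ 10.206.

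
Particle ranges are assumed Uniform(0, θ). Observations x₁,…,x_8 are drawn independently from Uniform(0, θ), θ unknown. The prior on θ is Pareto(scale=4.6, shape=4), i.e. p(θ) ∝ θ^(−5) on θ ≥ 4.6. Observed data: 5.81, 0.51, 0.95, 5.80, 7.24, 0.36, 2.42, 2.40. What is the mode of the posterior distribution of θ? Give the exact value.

θ̂_MAP = 7.24

The Uniform(0, θ) likelihood is θ^(−n) for θ ≥ max(xᵢ), zero otherwise. Here max(xᵢ) = 7.24.
Posterior ∝ θ^(−5) · θ^(−8) = θ^(−13) on θ ≥ max(4.6, 7.24) = 7.24.
This density is strictly decreasing in θ, so the posterior mode lies at the lower boundary of the support.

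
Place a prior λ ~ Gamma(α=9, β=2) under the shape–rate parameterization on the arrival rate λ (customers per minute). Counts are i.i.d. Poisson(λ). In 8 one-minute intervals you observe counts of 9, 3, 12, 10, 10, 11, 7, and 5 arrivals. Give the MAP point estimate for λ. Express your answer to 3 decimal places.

λ̂_MAP = 7.500

Σxᵢ = 9+3+12+10+10+11+7+5 = 67, with n = 8.
Posterior ∝ λ^8e^(−2λ) · λ^67e^(−8λ) = λ^75e^(−10λ), i.e. Gamma(shape=76, rate=10).
The mode of a Gamma(a, b) with a ≥ 1 (shape–rate) is (a−1)/b = 75/10 ≈ 7.500.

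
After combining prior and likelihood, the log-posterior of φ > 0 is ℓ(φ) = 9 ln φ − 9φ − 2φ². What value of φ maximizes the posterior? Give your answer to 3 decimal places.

φ̂_MAP = 0.750

ℓ'(φ) = 9/φ − 9 − 4φ. Setting this to zero and multiplying by φ: 4φ² + 9φ − 9 = 0.
φ = (−9 + √(9² + 4·4·9)) / (2·4) = (−9 + √225) / 8 = (−9 + 15)/8 = 3/4.
ℓ''(φ) = −9/φ² − 4 < 0, confirming a maximum.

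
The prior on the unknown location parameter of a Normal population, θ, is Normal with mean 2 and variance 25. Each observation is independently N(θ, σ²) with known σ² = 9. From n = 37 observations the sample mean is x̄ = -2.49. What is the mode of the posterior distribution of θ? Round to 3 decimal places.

θ̂_MAP = -2.447

n = 37, x̄ = -2.49.
For a Normal prior and Normal likelihood with known variance, the posterior is Normal; its mode equals its mean, the precision-weighted average.
Prior precision 1/σ₀² = 1/25 = 0.04; data precision n/σ² = 37/9.
θ̂ = (0.04·2 + (37/9)·(-2.49)) / (0.04 + 37/9) = (-3047/300)/(934/225) = -9141/3736 ≈ -2.447.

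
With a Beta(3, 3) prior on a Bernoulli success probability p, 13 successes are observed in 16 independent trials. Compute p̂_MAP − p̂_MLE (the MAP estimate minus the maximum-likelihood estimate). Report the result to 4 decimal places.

MAP − MLE = -0.0625

Posterior is Beta(16, 6); MAP = (16−1)/(22−2) = 15/20 ≈ 0.75000.
MLE ignores the prior: p̂_MLE = k/n = 13/16 ≈ 0.81250.
Difference = 15/20 − 13/16 = -1/16 ≈ -0.0625.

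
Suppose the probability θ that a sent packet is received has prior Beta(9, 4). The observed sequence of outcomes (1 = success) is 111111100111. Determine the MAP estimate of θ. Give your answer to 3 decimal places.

θ̂_MAP = 0.783

Prior: Beta(9, 4).
Data: 10 successes in 12 trials (from the sequence). The binomial likelihood contributes θ^10(1−θ)^2, so the posterior is Beta(9+10, 4+2) = Beta(19, 6).
For Beta(a, b) with a, b > 1 the mode is (a−1)/(a+b−2) = 18/23 ≈ 0.783.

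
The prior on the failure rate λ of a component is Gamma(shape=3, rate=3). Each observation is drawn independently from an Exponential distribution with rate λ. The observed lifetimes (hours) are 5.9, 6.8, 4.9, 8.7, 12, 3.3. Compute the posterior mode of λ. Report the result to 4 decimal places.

The Exponential(rate=λ) likelihood is ∝ λ^n e^(−λΣtᵢ). Here n = 6 and Σtᵢ = 5.9 + 6.8 + 4.9 + 8.7 + 12 + 3.3 = 41.6.
Posterior ∝ λ^2e^(−3λ) · λ^6e^(−41.6λ) = λ^8e^(−44.6λ), i.e. Gamma(9, 44.6).
Mode = (a−1)/b = 8/44.6 ≈ 0.1794.

λ̂_MAP = 0.1794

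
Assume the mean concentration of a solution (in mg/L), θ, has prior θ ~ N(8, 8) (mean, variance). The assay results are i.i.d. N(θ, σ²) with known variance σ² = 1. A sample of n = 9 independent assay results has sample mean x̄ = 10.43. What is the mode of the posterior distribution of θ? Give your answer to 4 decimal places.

θ̂_MAP = 10.3967

n = 9, x̄ = 10.43.
For a Normal prior and Normal likelihood with known variance, the posterior is Normal; its mode equals its mean, the precision-weighted average.
Prior precision 1/σ₀² = 1/8 = 0.125; data precision n/σ² = 9/1 = 9.
θ̂ = (0.125·8 + 9·10.43) / (0.125 + 9) = 94.87/9.125 = 18974/1825 ≈ 10.3967.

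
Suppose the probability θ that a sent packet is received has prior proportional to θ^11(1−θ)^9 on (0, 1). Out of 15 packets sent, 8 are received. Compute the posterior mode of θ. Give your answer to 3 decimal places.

The prior density ∝ θ^11(1−θ)^9 is the kernel of Beta(12, 10).
Data: 8 successes in 15 trials. The binomial likelihood contributes θ^8(1−θ)^7, so the posterior is Beta(12+8, 10+7) = Beta(20, 17).
For Beta(a, b) with a, b > 1 the mode is (a−1)/(a+b−2) = 19/35 ≈ 0.543.

θ̂_MAP = 0.543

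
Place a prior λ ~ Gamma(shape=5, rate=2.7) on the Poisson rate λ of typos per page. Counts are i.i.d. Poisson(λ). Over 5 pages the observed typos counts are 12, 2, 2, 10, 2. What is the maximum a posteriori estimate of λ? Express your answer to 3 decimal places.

λ̂_MAP = 4.156

Σxᵢ = 12+2+2+10+2 = 28, with n = 5.
Posterior ∝ λ^4e^(−2.7λ) · λ^28e^(−5λ) = λ^32e^(−7.7λ), i.e. Gamma(shape=33, rate=7.7).
The mode of a Gamma(a, b) with a ≥ 1 (shape–rate) is (a−1)/b = 32/7.7 ≈ 4.156.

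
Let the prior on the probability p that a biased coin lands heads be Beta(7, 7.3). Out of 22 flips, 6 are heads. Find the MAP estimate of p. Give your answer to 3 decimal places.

p̂_MAP = 0.350

Prior: Beta(7, 7.3).
Data: 6 successes in 22 trials. The binomial likelihood contributes p^6(1−p)^16, so the posterior is Beta(7+6, 7.3+16) = Beta(13, 23.3).
For Beta(a, b) with a, b > 1 the mode is (a−1)/(a+b−2) = 12/34.3 ≈ 0.350.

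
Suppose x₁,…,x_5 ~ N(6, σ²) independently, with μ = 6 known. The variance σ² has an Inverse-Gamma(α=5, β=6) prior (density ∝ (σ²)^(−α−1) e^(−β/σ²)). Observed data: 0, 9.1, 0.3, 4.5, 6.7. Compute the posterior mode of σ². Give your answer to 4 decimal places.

Sum of squared deviations about the known mean: SS = (0−6)² + (9.1−6)² + (0.3−6)² + (4.5−6)² + (6.7−6)² = 80.84.
The Normal likelihood contributes (σ²)^(−n/2) exp(−SS/(2σ²)), so the posterior is Inverse-Gamma(α + n/2, β + SS/2) = Inverse-Gamma(7.5, 46.42).
The mode of Inverse-Gamma(a, b) is b/(a+1) = 46.42/8.5 ≈ 5.4612.

σ̂²_MAP = 5.4612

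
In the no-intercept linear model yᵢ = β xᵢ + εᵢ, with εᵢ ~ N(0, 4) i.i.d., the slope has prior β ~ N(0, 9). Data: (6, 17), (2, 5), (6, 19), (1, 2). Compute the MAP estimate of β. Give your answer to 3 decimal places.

log p(β | y) = −Σ(yᵢ − βxᵢ)²/(2·4) − β²/(2·9) + const.
Setting the derivative to zero: Σxᵢ(yᵢ − βxᵢ)/4 − β/9 = 0, so β = Σxᵢyᵢ / (Σxᵢ² + σ²/τ²).
Σxᵢyᵢ = 6·17 + 2·5 + 6·19 + 1·2 = 228; Σxᵢ² = 77; σ²/τ² = 4/9.
β̂_MAP = 228 / (77 + 4/9) = 228/(697/9) = 2052/697 ≈ 2.944.

β̂_MAP = 2.944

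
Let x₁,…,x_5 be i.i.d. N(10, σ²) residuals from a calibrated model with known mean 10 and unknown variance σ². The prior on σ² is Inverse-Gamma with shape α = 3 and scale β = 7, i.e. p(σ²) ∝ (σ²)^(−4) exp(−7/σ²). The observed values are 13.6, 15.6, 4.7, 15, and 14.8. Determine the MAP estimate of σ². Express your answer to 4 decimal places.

Sum of squared deviations about the known mean: SS = (13.6−10)² + (15.6−10)² + (4.7−10)² + (15−10)² + (14.8−10)² = 120.45.
The Normal likelihood contributes (σ²)^(−n/2) exp(−SS/(2σ²)), so the posterior is Inverse-Gamma(α + n/2, β + SS/2) = Inverse-Gamma(5.5, 67.225).
The mode of Inverse-Gamma(a, b) is b/(a+1) = 67.225/6.5 ≈ 10.3423.

σ̂²_MAP = 10.3423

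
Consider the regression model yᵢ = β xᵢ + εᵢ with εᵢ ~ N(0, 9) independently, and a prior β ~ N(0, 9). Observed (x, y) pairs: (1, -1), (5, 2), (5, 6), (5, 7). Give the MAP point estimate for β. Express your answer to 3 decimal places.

log p(β | y) = −Σ(yᵢ − βxᵢ)²/(2·9) − β²/(2·9) + const.
Setting the derivative to zero: Σxᵢ(yᵢ − βxᵢ)/9 − β/9 = 0, so β = Σxᵢyᵢ / (Σxᵢ² + σ²/τ²).
Σxᵢyᵢ = 1·(-1) + 5·2 + 5·6 + 5·7 = 74; Σxᵢ² = 76; σ²/τ² = 1.
β̂_MAP = 74 / (76 + 1) = 74/77 ≈ 0.961.

β̂_MAP = 0.961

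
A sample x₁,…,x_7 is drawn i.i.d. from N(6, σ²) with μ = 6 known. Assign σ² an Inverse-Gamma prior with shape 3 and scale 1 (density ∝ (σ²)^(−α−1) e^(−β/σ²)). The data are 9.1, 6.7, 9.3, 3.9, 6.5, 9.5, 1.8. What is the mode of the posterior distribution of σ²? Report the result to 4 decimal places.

Sum of squared deviations about the known mean: SS = (9.1−6)² + (6.7−6)² + (9.3−6)² + (3.9−6)² + (6.5−6)² + (9.5−6)² + (1.8−6)² = 55.54.
The Normal likelihood contributes (σ²)^(−n/2) exp(−SS/(2σ²)), so the posterior is Inverse-Gamma(α + n/2, β + SS/2) = Inverse-Gamma(6.5, 28.77).
The mode of Inverse-Gamma(a, b) is b/(a+1) = 28.77/7.5 ≈ 3.8360.

σ̂²_MAP = 3.8360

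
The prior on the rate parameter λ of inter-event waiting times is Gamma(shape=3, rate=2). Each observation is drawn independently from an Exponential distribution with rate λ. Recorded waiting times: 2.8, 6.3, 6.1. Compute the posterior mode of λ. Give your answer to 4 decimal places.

λ̂_MAP = 0.2907

The Exponential(rate=λ) likelihood is ∝ λ^n e^(−λΣtᵢ). Here n = 3 and Σtᵢ = 2.8 + 6.3 + 6.1 = 15.2.
Posterior ∝ λ^2e^(−2λ) · λ^3e^(−15.2λ) = λ^5e^(−17.2λ), i.e. Gamma(6, 17.2).
Mode = (a−1)/b = 5/17.2 ≈ 0.2907.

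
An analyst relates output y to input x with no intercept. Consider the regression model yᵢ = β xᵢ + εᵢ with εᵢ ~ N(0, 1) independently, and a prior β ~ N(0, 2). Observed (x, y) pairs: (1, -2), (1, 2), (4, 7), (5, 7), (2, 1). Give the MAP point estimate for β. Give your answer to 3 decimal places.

log p(β | y) = −Σ(yᵢ − βxᵢ)²/(2·1) − β²/(2·2) + const.
Setting the derivative to zero: Σxᵢ(yᵢ − βxᵢ)/1 − β/2 = 0, so β = Σxᵢyᵢ / (Σxᵢ² + σ²/τ²).
Σxᵢyᵢ = 1·(-2) + 1·2 + 4·7 + 5·7 + 2·1 = 65; Σxᵢ² = 47; σ²/τ² = 0.5.
β̂_MAP = 65 / (47 + 0.5) = 65/47.5 ≈ 1.368.

β̂_MAP = 1.368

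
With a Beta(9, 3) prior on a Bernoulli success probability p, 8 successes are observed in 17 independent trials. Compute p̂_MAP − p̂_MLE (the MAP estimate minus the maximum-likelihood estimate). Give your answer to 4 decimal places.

MAP − MLE = 0.1220

Posterior is Beta(17, 12); MAP = (17−1)/(29−2) = 16/27 ≈ 0.59259.
MLE ignores the prior: p̂_MLE = k/n = 8/17 ≈ 0.47059.
Difference = 16/27 − 8/17 = 56/459 ≈ 0.1220.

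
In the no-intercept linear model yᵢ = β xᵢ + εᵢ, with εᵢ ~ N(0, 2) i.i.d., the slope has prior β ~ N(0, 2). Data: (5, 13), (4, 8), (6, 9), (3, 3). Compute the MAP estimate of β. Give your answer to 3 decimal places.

β̂_MAP = 1.839

log p(β | y) = −Σ(yᵢ − βxᵢ)²/(2·2) − β²/(2·2) + const.
Setting the derivative to zero: Σxᵢ(yᵢ − βxᵢ)/2 − β/2 = 0, so β = Σxᵢyᵢ / (Σxᵢ² + σ²/τ²).
Σxᵢyᵢ = 5·13 + 4·8 + 6·9 + 3·3 = 160; Σxᵢ² = 86; σ²/τ² = 1.
β̂_MAP = 160 / (86 + 1) = 160/87 ≈ 1.839.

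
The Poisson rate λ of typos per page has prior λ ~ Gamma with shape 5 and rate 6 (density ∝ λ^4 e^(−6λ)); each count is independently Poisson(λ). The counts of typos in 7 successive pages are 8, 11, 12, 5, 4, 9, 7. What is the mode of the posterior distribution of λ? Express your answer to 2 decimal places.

λ̂_MAP = 4.62

Σxᵢ = 8+11+12+5+4+9+7 = 56, with n = 7.
Posterior ∝ λ^4e^(−6λ) · λ^56e^(−7λ) = λ^60e^(−13λ), i.e. Gamma(shape=61, rate=13).
The mode of a Gamma(a, b) with a ≥ 1 (shape–rate) is (a−1)/b = 60/13 ≈ 4.62.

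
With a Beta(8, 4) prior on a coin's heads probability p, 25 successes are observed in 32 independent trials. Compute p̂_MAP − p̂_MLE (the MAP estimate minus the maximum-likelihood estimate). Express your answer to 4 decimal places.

Posterior is Beta(33, 11); MAP = (33−1)/(44−2) = 32/42 ≈ 0.76190.
MLE ignores the prior: p̂_MLE = k/n = 25/32 ≈ 0.78125.
Difference = 32/42 − 25/32 = -13/672 ≈ -0.0193.

MAP − MLE = -0.0193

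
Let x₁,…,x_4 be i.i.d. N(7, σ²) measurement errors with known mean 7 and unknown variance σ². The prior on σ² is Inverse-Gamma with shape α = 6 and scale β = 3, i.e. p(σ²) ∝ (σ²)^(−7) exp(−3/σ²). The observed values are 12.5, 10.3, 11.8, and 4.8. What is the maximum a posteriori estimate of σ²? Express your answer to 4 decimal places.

Sum of squared deviations about the known mean: SS = (12.5−7)² + (10.3−7)² + (11.8−7)² + (4.8−7)² = 69.02.
The Normal likelihood contributes (σ²)^(−n/2) exp(−SS/(2σ²)), so the posterior is Inverse-Gamma(α + n/2, β + SS/2) = Inverse-Gamma(8, 37.51).
The mode of Inverse-Gamma(a, b) is b/(a+1) = 37.51/9 ≈ 4.1678.

σ̂²_MAP = 4.1678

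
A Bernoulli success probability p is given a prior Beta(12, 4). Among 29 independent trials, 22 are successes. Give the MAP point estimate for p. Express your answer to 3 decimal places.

p̂_MAP = 0.767

Prior: Beta(12, 4).
Data: 22 successes in 29 trials. The binomial likelihood contributes p^22(1−p)^7, so the posterior is Beta(12+22, 4+7) = Beta(34, 11).
For Beta(a, b) with a, b > 1 the mode is (a−1)/(a+b−2) = 33/43 ≈ 0.767.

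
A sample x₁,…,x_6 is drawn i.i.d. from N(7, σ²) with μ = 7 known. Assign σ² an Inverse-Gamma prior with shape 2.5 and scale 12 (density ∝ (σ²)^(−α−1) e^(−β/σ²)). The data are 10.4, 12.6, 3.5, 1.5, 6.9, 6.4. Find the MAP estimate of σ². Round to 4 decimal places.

σ̂²_MAP = 8.4454

Sum of squared deviations about the known mean: SS = (10.4−7)² + (12.6−7)² + (3.5−7)² + (1.5−7)² + (6.9−7)² + (6.4−7)² = 85.79.
The Normal likelihood contributes (σ²)^(−n/2) exp(−SS/(2σ²)), so the posterior is Inverse-Gamma(α + n/2, β + SS/2) = Inverse-Gamma(5.5, 54.895).
The mode of Inverse-Gamma(a, b) is b/(a+1) = 54.895/6.5 ≈ 8.4454.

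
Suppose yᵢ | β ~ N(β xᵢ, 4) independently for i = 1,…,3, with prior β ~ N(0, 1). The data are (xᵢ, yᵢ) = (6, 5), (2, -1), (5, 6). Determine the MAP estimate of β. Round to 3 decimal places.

β̂_MAP = 0.841

log p(β | y) = −Σ(yᵢ − βxᵢ)²/(2·4) − β²/(2·1) + const.
Setting the derivative to zero: Σxᵢ(yᵢ − βxᵢ)/4 − β/1 = 0, so β = Σxᵢyᵢ / (Σxᵢ² + σ²/τ²).
Σxᵢyᵢ = 6·5 + 2·(-1) + 5·6 = 58; Σxᵢ² = 65; σ²/τ² = 4.
β̂_MAP = 58 / (65 + 4) = 58/69 ≈ 0.841.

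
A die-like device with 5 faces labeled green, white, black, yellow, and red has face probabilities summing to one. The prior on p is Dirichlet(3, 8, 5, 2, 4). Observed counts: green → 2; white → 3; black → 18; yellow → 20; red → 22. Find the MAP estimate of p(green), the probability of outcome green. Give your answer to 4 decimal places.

MAP estimate of p(green) = 0.0488

The posterior is Dirichlet(αᵢ + nᵢ) = Dirichlet(5, 11, 23, 22, 26).
For a Dirichlet(a₁,…,a_K) with all aᵢ > 1, the mode has j-th component (aⱼ − 1)/(Σaᵢ − K).
Here Σaᵢ = 87 and K = 5, so p(green) = (5 − 1)/(87 − 5) = 4/82 ≈ 0.0488.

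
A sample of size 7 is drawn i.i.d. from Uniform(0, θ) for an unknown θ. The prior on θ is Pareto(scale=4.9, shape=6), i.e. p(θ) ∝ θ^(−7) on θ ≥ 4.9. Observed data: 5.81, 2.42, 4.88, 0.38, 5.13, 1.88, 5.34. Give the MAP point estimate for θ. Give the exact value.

θ̂_MAP = 5.81

The Uniform(0, θ) likelihood is θ^(−n) for θ ≥ max(xᵢ), zero otherwise. Here max(xᵢ) = 5.81.
Posterior ∝ θ^(−7) · θ^(−7) = θ^(−14) on θ ≥ max(4.9, 5.81) = 5.81.
This density is strictly decreasing in θ, so the posterior mode lies at the lower boundary of the support.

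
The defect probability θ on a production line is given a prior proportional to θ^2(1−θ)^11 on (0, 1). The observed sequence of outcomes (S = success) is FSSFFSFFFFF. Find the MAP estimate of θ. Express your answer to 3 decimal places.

The prior density ∝ θ^2(1−θ)^11 is the kernel of Beta(3, 12).
Data: 3 successes in 11 trials (from the sequence). The binomial likelihood contributes θ^3(1−θ)^8, so the posterior is Beta(3+3, 12+8) = Beta(6, 20).
For Beta(a, b) with a, b > 1 the mode is (a−1)/(a+b−2) = 5/24 ≈ 0.208.

θ̂_MAP = 0.208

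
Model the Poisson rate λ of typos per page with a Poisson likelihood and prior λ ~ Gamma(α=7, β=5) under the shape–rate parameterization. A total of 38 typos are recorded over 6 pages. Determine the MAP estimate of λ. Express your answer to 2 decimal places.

λ̂_MAP = 4.00

Σxᵢ = 38, n = 6.
Posterior ∝ λ^6e^(−5λ) · λ^38e^(−6λ) = λ^44e^(−11λ), i.e. Gamma(shape=45, rate=11).
The mode of a Gamma(a, b) with a ≥ 1 (shape–rate) is (a−1)/b = 44/11 ≈ 4.00.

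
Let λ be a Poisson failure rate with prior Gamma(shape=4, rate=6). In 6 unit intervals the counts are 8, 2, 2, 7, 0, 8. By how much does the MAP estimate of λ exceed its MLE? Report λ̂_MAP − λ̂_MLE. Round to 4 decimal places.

MAP − MLE = -2.0000

Σxᵢ = 27. Posterior is Gamma(31, 12); MAP = (31−1)/12 = 30/12 ≈ 2.50000.
MLE = x̄ = 27/6 ≈ 4.50000.
Difference = 30/12 − 27/6 = -2 ≈ -2.0000.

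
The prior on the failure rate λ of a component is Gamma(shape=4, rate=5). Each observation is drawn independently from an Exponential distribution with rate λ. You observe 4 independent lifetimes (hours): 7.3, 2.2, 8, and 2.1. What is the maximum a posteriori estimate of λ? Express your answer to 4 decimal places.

λ̂_MAP = 0.2846

The Exponential(rate=λ) likelihood is ∝ λ^n e^(−λΣtᵢ). Here n = 4 and Σtᵢ = 7.3 + 2.2 + 8 + 2.1 = 19.6.
Posterior ∝ λ^3e^(−5λ) · λ^4e^(−19.6λ) = λ^7e^(−24.6λ), i.e. Gamma(8, 24.6).
Mode = (a−1)/b = 7/24.6 ≈ 0.2846.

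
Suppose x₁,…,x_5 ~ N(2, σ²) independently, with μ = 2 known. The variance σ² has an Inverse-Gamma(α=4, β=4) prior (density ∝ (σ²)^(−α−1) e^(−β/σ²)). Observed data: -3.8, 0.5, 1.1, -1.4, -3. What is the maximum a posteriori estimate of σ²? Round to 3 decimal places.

σ̂²_MAP = 5.417

Sum of squared deviations about the known mean: SS = (-3.8−2)² + (0.5−2)² + (1.1−2)² + (-1.4−2)² + (-3−2)² = 73.26.
The Normal likelihood contributes (σ²)^(−n/2) exp(−SS/(2σ²)), so the posterior is Inverse-Gamma(α + n/2, β + SS/2) = Inverse-Gamma(6.5, 40.63).
The mode of Inverse-Gamma(a, b) is b/(a+1) = 40.63/7.5 ≈ 5.417.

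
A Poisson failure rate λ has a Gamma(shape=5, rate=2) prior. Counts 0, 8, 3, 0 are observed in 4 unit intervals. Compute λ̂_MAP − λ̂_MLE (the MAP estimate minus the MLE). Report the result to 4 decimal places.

MAP − MLE = -0.2500

Σxᵢ = 11. Posterior is Gamma(16, 6); MAP = (16−1)/6 = 15/6 ≈ 2.50000.
MLE = x̄ = 11/4 ≈ 2.75000.
Difference = 15/6 − 11/4 = -1/4 ≈ -0.2500.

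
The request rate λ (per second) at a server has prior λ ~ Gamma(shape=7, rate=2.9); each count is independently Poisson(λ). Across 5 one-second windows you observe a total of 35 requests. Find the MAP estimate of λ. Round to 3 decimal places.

λ̂_MAP = 5.190

Σxᵢ = 35, n = 5.
Posterior ∝ λ^6e^(−2.9λ) · λ^35e^(−5λ) = λ^41e^(−7.9λ), i.e. Gamma(shape=42, rate=7.9).
The mode of a Gamma(a, b) with a ≥ 1 (shape–rate) is (a−1)/b = 41/7.9 ≈ 5.190.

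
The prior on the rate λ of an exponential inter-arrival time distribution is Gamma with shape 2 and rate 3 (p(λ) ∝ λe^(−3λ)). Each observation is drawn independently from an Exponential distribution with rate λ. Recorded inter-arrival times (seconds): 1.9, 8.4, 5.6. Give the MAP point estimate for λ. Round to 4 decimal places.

λ̂_MAP = 0.2116

The Exponential(rate=λ) likelihood is ∝ λ^n e^(−λΣtᵢ). Here n = 3 and Σtᵢ = 1.9 + 8.4 + 5.6 = 15.9.
Posterior ∝ λe^(−3λ) · λ^3e^(−15.9λ) = λ^4e^(−18.9λ), i.e. Gamma(5, 18.9).
Mode = (a−1)/b = 4/18.9 ≈ 0.2116.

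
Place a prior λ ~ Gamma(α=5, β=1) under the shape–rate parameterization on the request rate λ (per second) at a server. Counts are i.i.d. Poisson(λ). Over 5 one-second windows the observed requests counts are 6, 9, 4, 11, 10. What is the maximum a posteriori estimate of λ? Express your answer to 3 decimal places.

Σxᵢ = 6+9+4+11+10 = 40, with n = 5.
Posterior ∝ λ^4e^(−1λ) · λ^40e^(−5λ) = λ^44e^(−6λ), i.e. Gamma(shape=45, rate=6).
The mode of a Gamma(a, b) with a ≥ 1 (shape–rate) is (a−1)/b = 44/6 ≈ 7.333.

λ̂_MAP = 7.333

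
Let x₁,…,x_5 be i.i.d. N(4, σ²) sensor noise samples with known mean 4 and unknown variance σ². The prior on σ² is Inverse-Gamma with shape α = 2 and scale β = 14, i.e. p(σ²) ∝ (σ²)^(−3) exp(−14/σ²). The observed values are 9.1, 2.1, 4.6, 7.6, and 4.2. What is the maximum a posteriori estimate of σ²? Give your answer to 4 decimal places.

Sum of squared deviations about the known mean: SS = (9.1−4)² + (2.1−4)² + (4.6−4)² + (7.6−4)² + (4.2−4)² = 42.98.
The Normal likelihood contributes (σ²)^(−n/2) exp(−SS/(2σ²)), so the posterior is Inverse-Gamma(α + n/2, β + SS/2) = Inverse-Gamma(4.5, 35.49).
The mode of Inverse-Gamma(a, b) is b/(a+1) = 35.49/5.5 ≈ 6.4527.

σ̂²_MAP = 6.4527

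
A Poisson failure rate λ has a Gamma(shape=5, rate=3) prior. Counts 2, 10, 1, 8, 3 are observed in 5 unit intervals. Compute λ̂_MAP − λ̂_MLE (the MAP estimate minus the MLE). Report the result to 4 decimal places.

Σxᵢ = 24. Posterior is Gamma(29, 8); MAP = (29−1)/8 = 28/8 ≈ 3.50000.
MLE = x̄ = 24/5 ≈ 4.80000.
Difference = 28/8 − 24/5 = -13/10 ≈ -1.3000.

MAP − MLE = -1.3000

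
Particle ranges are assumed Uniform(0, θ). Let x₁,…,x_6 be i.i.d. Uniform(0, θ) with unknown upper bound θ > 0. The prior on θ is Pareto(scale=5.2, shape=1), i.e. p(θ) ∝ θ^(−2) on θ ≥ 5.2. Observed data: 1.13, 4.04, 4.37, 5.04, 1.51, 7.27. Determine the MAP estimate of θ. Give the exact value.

θ̂_MAP = 7.27

The Uniform(0, θ) likelihood is θ^(−n) for θ ≥ max(xᵢ), zero otherwise. Here max(xᵢ) = 7.27.
Posterior ∝ θ^(−2) · θ^(−6) = θ^(−8) on θ ≥ max(5.2, 7.27) = 7.27.
This density is strictly decreasing in θ, so the posterior mode lies at the lower boundary of the support.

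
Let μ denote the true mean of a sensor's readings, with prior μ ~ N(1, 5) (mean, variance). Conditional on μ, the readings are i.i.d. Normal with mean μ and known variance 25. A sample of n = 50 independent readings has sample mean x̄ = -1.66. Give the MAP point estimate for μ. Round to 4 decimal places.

n = 50, x̄ = -1.66.
For a Normal prior and Normal likelihood with known variance, the posterior is Normal; its mode equals its mean, the precision-weighted average.
Prior precision 1/σ₀² = 1/5 = 0.2; data precision n/σ² = 50/25 = 2.
μ̂ = (0.2·1 + 2·(-1.66)) / (0.2 + 2) = (-3.12)/2.2 = -78/55 ≈ -1.4182.

μ̂_MAP = -1.4182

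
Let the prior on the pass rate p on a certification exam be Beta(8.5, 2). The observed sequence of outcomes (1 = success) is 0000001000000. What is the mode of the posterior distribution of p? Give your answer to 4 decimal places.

Prior: Beta(8.5, 2).
Data: 1 success in 13 trials (from the sequence). The binomial likelihood contributes p(1−p)^12, so the posterior is Beta(8.5+1, 2+12) = Beta(9.5, 14).
For Beta(a, b) with a, b > 1 the mode is (a−1)/(a+b−2) = 8.5/21.5 ≈ 0.3953.

p̂_MAP = 0.3953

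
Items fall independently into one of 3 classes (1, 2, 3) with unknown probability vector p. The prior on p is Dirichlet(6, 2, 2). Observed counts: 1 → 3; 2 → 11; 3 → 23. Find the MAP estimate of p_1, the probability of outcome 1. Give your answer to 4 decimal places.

MAP estimate: 0.1818

The posterior is Dirichlet(αᵢ + nᵢ) = Dirichlet(9, 13, 25).
For a Dirichlet(a₁,…,a_K) with all aᵢ > 1, the mode has j-th component (aⱼ − 1)/(Σaᵢ − K).
Here Σaᵢ = 47 and K = 3, so p_1 = (9 − 1)/(47 − 3) = 8/44 ≈ 0.1818.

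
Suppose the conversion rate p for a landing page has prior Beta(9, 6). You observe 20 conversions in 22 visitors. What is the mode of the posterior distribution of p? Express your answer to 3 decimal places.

p̂_MAP = 0.800

Prior: Beta(9, 6).
Data: 20 successes in 22 trials. The binomial likelihood contributes p^20(1−p)^2, so the posterior is Beta(9+20, 6+2) = Beta(29, 8).
For Beta(a, b) with a, b > 1 the mode is (a−1)/(a+b−2) = 28/35 ≈ 0.800.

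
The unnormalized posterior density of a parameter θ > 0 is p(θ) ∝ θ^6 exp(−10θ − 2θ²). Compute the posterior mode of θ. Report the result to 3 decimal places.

θ̂_MAP = 0.500

ℓ'(θ) = 6/θ − 10 − 4θ. Setting this to zero and multiplying by θ: 4θ² + 10θ − 6 = 0.
θ = (−10 + √(10² + 4·4·6)) / (2·4) = (−10 + √196) / 8 = (−10 + 14)/8 = 1/2.
ℓ''(θ) = −6/θ² − 4 < 0, confirming a maximum.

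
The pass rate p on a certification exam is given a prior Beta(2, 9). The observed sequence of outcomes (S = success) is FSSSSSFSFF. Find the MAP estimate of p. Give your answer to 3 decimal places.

p̂_MAP = 0.368

Prior: Beta(2, 9).
Data: 6 successes in 10 trials (from the sequence). The binomial likelihood contributes p^6(1−p)^4, so the posterior is Beta(2+6, 9+4) = Beta(8, 13).
For Beta(a, b) with a, b > 1 the mode is (a−1)/(a+b−2) = 7/19 ≈ 0.368.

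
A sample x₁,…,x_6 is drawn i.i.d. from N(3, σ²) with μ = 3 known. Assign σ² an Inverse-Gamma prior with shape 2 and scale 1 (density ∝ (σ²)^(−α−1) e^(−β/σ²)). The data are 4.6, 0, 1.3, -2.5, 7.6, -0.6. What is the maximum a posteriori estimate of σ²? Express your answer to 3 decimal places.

σ̂²_MAP = 6.735

Sum of squared deviations about the known mean: SS = (4.6−3)² + (0−3)² + (1.3−3)² + (-2.5−3)² + (7.6−3)² + (-0.6−3)² = 78.82.
The Normal likelihood contributes (σ²)^(−n/2) exp(−SS/(2σ²)), so the posterior is Inverse-Gamma(α + n/2, β + SS/2) = Inverse-Gamma(5, 40.41).
The mode of Inverse-Gamma(a, b) is b/(a+1) = 40.41/6 ≈ 6.735.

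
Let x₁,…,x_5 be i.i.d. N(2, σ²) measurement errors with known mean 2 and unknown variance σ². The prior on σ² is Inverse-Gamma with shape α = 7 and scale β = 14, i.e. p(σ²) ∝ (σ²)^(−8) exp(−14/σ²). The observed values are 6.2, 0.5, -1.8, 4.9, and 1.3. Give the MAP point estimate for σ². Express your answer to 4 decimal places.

σ̂²_MAP = 3.3919

Sum of squared deviations about the known mean: SS = (6.2−2)² + (0.5−2)² + (-1.8−2)² + (4.9−2)² + (1.3−2)² = 43.23.
The Normal likelihood contributes (σ²)^(−n/2) exp(−SS/(2σ²)), so the posterior is Inverse-Gamma(α + n/2, β + SS/2) = Inverse-Gamma(9.5, 35.615).
The mode of Inverse-Gamma(a, b) is b/(a+1) = 35.615/10.5 ≈ 3.3919.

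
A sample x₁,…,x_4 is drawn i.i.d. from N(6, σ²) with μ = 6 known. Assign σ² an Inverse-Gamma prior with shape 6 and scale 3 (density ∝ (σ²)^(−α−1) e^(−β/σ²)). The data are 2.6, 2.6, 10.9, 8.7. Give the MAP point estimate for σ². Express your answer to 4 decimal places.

Sum of squared deviations about the known mean: SS = (2.6−6)² + (2.6−6)² + (10.9−6)² + (8.7−6)² = 54.42.
The Normal likelihood contributes (σ²)^(−n/2) exp(−SS/(2σ²)), so the posterior is Inverse-Gamma(α + n/2, β + SS/2) = Inverse-Gamma(8, 30.21).
The mode of Inverse-Gamma(a, b) is b/(a+1) = 30.21/9 ≈ 3.3567.

σ̂²_MAP = 3.3567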